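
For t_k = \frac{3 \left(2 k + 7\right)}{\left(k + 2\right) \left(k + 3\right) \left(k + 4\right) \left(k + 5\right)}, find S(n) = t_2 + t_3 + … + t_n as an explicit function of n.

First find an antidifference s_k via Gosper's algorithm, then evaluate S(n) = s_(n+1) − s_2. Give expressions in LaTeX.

Ratio r(k) = (k + 2)*(2*k + 9)/((k + 6)*(2*k + 7)).
A = k + 2, B = k + 6, C = k + 7/2.
Need (k + 2)·f(k+1) − (k + 5)·f(k) = k + 7/2.
Degrees (1,1,1) ⇒ d ≤ 3.
Coefficient equations give f(k) = k*(k + 3)*(k + 6)/16.
So s_k = (B(k−1)f/C)·t_k = (k*(k + 3)*(k + 5)*(k + 6)/(8*(2*k + 7)))·t_k = 3*k*(k + 6)/(8*(k**2 + 6*k + 8)).
Check: Δs_k = 3*(2*k + 7)/(k**4 + 14*k**3 + 71*k**2 + 154*k + 120). ✓
s_(n+1) = 3*(n**2 + 8*n + 7)/(8*(n**2 + 8*n + 15)) and s_(2) = 1/4, so S(n) = (n**2 + 8*n - 9)/(8*(n**2 + 8*n + 15)).

S(n) = \frac{n^{2} + 8 n - 9}{8 \left(n^{2} + 8 n + 15\right)}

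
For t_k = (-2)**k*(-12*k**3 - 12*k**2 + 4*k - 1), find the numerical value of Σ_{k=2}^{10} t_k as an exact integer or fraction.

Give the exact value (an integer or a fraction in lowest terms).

Σ = -9828396

Ratio r(k) = 2*(-12*k**3 - 48*k**2 - 56*k - 21)/(12*k**3 + 12*k**2 - 4*k + 1).
Gosper form: A/B · C(k+1)/C(k) with A=-2, B=1, C=k**3 + k**2 - k/3 + 1/12.
Key eq: (-2)·f(k+1) = (1)·f(k) + (k**3 + k**2 - k/3 + 1/12).
d = 3 from the (0,0,3) case.
Solve for f: f(k) = -(4*k**3 - 4*k**2 - 4*k + 3)/12 (degree 3 ≤ 3).
So s_k = (B(k−1)f/C)·t_k = (-(4*k**3 - 4*k**2 - 4*k + 3)/(12*k**3 + 12*k**2 - 4*k + 1))·t_k = (-2)**k*(4*k**3 - 4*k**2 - 4*k + 3).
Δs = (-2)**k*(-12*k**3 - 12*k**2 + 4*k - 1), as required.
Σ_(k=2)^(10) t_k = s_(11) − s_(2) = -9828352 − (44) = -9828396.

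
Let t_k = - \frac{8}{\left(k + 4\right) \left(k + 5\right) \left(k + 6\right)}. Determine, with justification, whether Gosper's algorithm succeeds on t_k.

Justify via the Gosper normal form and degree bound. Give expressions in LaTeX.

r(k) = (k + 4)/(k + 7) after simplifying.
Gosper form: A/B · C(k+1)/C(k) with A=k + 4, B=k + 7, C=1.
Key eq: (k + 4)·f(k+1) = (k + 6)·f(k) + (1).
Degrees (1,1,0) ⇒ d ≤ 2.
A polynomial solution: f(k) = k*(k + 9)/40.
Then R = B(k−1)f/C = k*(k + 6)*(k + 9)/40, so s_k = R(k)·t_k = k*(-k - 9)/(5*(k + 4)*(k + 5)).
Verify: -8/(k**3 + 15*k**2 + 74*k + 120) matches t_k.

Yes. s_k = \frac{k \left(- k - 9\right)}{5 \left(k + 4\right) \left(k + 5\right)}.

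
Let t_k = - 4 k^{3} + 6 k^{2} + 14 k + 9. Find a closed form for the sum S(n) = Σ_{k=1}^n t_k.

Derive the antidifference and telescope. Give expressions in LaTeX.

The ratio is (4*k**3 + 6*k**2 - 14*k - 25)/(4*k**3 - 6*k**2 - 14*k - 9).
Gosper form: A/B · C(k+1)/C(k) with A=1, B=1, C=k**3 - 3*k**2/2 - 7*k/2 - 9/4.
Need (1)·f(k+1) − (1)·f(k) = k**3 - 3*k**2/2 - 7*k/2 - 9/4.
d = 4 from the (0,0,3) case.
Solving with deg f ≤ 4: f(k) = k*(k**3 - 4*k**2 - 3*k - 3)/4.
R(k) = B(k−1)·f(k)/C(k) = k*(k**3 - 4*k**2 - 3*k - 3)/(4*k**3 - 6*k**2 - 14*k - 9); s_k = R·t_k = k*(-k**3 + 4*k**2 + 3*k + 3).
Check: Δs_k = -4*k**3 + 6*k**2 + 14*k + 9. ✓
Telescope: S(n) = s_(n+1) − s_(1) = -n**4 + 9*n**2 + 17*n + 9 − (9) = n*(-n**3 + 9*n + 17).

S(n) = n \left(- n^{3} + 9 n + 17\right)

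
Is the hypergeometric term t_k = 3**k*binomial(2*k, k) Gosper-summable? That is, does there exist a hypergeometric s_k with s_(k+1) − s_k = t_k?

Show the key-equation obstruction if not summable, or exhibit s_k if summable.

r(k) = 6*(2*k + 1)/(k + 1) after simplifying.
A = 12*k + 6, B = k + 1, C = 1.
Set up (12*k + 6)·f(k+1) − (k)·f(k) − (1) = 0.
Bound: deg f ≤ -1.
deg f ≤ -1 is impossible — no certificate.

No — t_k has no hypergeometric antidifference.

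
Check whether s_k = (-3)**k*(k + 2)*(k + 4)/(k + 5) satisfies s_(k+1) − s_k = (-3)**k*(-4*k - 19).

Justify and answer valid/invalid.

Invalid: residual 3*(-3)**k*(4*k**2 + 40*k + 99)/(k**2 + 11*k + 30) ≠ 0.

s_(k+1) = (-3)**(k + 1)*(k + 3)*(k + 5)/(k + 6)
s_(k+1) − s_k = (-3)**k*(-4*k**3 - 51*k**2 - 209*k - 273)/(k**2 + 11*k + 30)
(s_(k+1) − s_k) − t_k = 3*(-3)**k*(4*k**2 + 40*k + 99)/(k**2 + 11*k + 30)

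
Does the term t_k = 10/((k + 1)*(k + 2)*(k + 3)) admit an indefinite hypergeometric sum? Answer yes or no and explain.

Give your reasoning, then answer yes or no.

Yes. s_k = 5*k*(k + 3)/(2*(k + 1)*(k + 2)).

Compute t_(k+1)/t_k: get (k + 1)/(k + 4).
Normal form (A,B,C) = (k + 1, k + 4, 1).
Need (k + 1)·f(k+1) − (k + 3)·f(k) = 1.
Degrees (1,1,0) ⇒ d ≤ 2.
Solve for f: f(k) = k*(k + 3)/4 (degree 2 ≤ 2).
R(k) = B(k−1)·f(k)/C(k) = k*(k + 3)**2/4; s_k = R·t_k = 5*k*(k + 3)/(2*(k + 1)*(k + 2)).
Δs = 10/(k**3 + 6*k**2 + 11*k + 6), as required.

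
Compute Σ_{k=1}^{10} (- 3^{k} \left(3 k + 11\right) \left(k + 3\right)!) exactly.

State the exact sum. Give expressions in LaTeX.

Step 1: r(k) = 3*(k + 4)*(3*k + 14)/(3*k + 11).
Take A(k)=3*k + 12, B(k)=1, C(k)=k + 11/3.
Key eq: (3*k + 12)·f(k+1) = (1)·f(k) + (k + 11/3).
From deg A=1, deg B=0, deg C=1: d=0.
Solving with deg f ≤ 0: f(k) = 1/3.
So s_k = (B(k−1)f/C)·t_k = (1/(3*k + 11))·t_k = -3**k*factorial(k + 3).
Check: Δs_k = -3**k*(3*k + 11)*factorial(k + 3). ✓
Evaluate s at k=11 and k=1: -15443372751206400 and -72; difference -15443372751206328.

Σ = -15443372751206328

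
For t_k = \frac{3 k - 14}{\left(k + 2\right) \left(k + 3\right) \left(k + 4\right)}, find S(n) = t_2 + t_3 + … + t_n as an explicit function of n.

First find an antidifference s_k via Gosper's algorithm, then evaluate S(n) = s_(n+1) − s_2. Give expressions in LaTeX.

Compute t_(k+1)/t_k: get (k + 2)*(3*k - 11)/((k + 5)*(3*k - 14)).
A = k + 2, B = k + 5, C = k - 14/3.
Solve (k + 2)·f(k+1) − (k + 4)·f(k) = k - 14/3.
deg f ≤ 2 (via 1,1,1).
Solving with deg f ≤ 2: f(k) = -k*(2*k + 19)/9.
Get s_k = R·t_k = k*(-2*k - 19)/(3*(k + 2)*(k + 3)) with R(k) = B(k−1)f(k)/C(k) = -k*(k + 4)*(2*k + 19)/(3*(3*k - 14)).
Check: Δs_k = (3*k - 14)/(k**3 + 9*k**2 + 26*k + 24). ✓
Σ_(k=2)^n t_k = s_(n+1) − s_(2) = ((-2*n**2 - 23*n - 21)/(3*(n**2 + 7*n + 12))) − (-23/30), i.e. (n**2 - 23*n + 22)/(10*(n**2 + 7*n + 12)).

S(n) = \frac{n^{2} - 23 n + 22}{10 \left(n^{2} + 7 n + 12\right)}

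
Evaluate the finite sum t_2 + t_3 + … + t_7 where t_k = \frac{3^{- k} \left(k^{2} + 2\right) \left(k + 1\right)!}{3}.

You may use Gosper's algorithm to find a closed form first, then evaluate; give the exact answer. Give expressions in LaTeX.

Σ = 35732/81

Ratio r(k) = (k + 2)*((k + 1)**2 + 2)/(3*(k**2 + 2)).
A = k/3 + 2/3, B = 1, C = k**2 + 2.
Key eq: (k/3 + 2/3)·f(k+1) = (1)·f(k) + (k**2 + 2).
deg f ≤ 1 (via 1,0,2).
A polynomial solution: f(k) = 3*k.
So s_k = (B(k−1)f/C)·t_k = (3*k/(k**2 + 2))·t_k = k*factorial(k + 1)/3**k.
Check: Δs_k = (k**2 + 2)*factorial(k + 1)/(3*3**k). ✓
Telescoping: Σ = s_(8) − s_(2) = 35840/81 − (4/3) = 35732/81.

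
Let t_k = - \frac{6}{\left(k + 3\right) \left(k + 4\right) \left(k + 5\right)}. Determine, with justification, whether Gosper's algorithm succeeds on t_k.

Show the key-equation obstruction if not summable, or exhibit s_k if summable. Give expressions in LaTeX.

t_(k+1)/t_k = (k + 3)/(k + 6).
Factor: A=k + 3; B=k + 6; C=1.
f must satisfy (k + 3)·f(k+1) − (k + 5)·f(k) = 1.
deg f ≤ 2 (via 1,1,0).
A polynomial solution: f(k) = k*(k + 7)/24.
Then R = B(k−1)f/C = k*(k + 5)*(k + 7)/24, so s_k = R(k)·t_k = k*(-k - 7)/(4*(k + 3)*(k + 4)).
s_(k+1) − s_k = -6/(k**3 + 12*k**2 + 47*k + 60) = t_k.

Yes. s_k = \frac{k \left(- k - 7\right)}{4 \left(k + 3\right) \left(k + 4\right)}.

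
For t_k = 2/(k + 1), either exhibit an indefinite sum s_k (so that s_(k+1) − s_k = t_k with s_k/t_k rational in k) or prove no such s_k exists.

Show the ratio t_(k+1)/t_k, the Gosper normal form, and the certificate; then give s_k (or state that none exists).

not Gosper-summable; s_k does not exist

r(k) = (k + 1)/(k + 2) after simplifying.
Gosper form: A/B · C(k+1)/C(k) with A=k + 1, B=k + 2, C=1.
Solve (k + 1)·f(k+1) − (k + 1)·f(k) = 1.
Degrees (1,1,0) ⇒ d ≤ 0.
Put f(k) = c0: A·f(k+1) − B(k−1)·f(k) − C = -1; need -1 = 0 — inconsistent ⇒ no f, not summable.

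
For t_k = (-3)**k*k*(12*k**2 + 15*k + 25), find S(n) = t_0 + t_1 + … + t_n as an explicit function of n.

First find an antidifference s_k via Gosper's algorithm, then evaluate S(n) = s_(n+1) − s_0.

S(n) = 9*(-3)**n*n**3 + 18*(-3)**n*n**2 + 21*(-3)**n*n + 3*(-3)**n - 3

r(k) = 3*(-12*k**3 - 51*k**2 - 91*k - 52)/(k*(12*k**2 + 15*k + 25)) after simplifying.
Normal form (A,B,C) = (-3, 1, k**3 + 5*k**2/4 + 25*k/12).
Set up (-3)·f(k+1) − (1)·f(k) − (k**3 + 5*k**2/4 + 25*k/12) = 0.
deg f ≤ 3 (via 0,0,3).
Solving with deg f ≤ 3: f(k) = -(3*k**3 - 3*k**2 + 4*k - 3)/12.
Get s_k = R·t_k = (-3)**k*(-3*k**3 + 3*k**2 - 4*k + 3) with R(k) = B(k−1)f(k)/C(k) = -(3*k**3 - 3*k**2 + 4*k - 3)/(k*(12*k**2 + 15*k + 25)).
Δs = (-3)**k*k*(12*k**2 + 15*k + 25), as required.
s_(n+1) = 3*(-3)**n*(3*n**3 + 6*n**2 + 7*n + 1) and s_(0) = 3, so S(n) = 9*(-3)**n*n**3 + 18*(-3)**n*n**2 + 21*(-3)**n*n + 3*(-3)**n - 3.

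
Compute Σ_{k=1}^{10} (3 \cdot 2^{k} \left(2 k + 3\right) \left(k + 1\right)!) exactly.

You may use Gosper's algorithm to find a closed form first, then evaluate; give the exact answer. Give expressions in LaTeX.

Σ = 2942985830388

Ratio r(k) = 2*(k + 2)*(2*k + 5)/(2*k + 3).
Normal form (A,B,C) = (2*k + 4, 1, k + 3/2).
f must satisfy (2*k + 4)·f(k+1) − (1)·f(k) = k + 3/2.
deg f ≤ 0 (via 1,0,1).
Solve for f: f(k) = 1/2 (degree 0 ≤ 0).
So s_k = (B(k−1)f/C)·t_k = (1/(2*k + 3))·t_k = 3*2**k*factorial(k + 1).
s_(k+1) − s_k = 3*2**k*(2*k + 3)*factorial(k + 1) = t_k.
Sum = s_(11) − s_(1); s_(11) = 2942985830400, s_(1) = 12 ⇒ 2942985830388.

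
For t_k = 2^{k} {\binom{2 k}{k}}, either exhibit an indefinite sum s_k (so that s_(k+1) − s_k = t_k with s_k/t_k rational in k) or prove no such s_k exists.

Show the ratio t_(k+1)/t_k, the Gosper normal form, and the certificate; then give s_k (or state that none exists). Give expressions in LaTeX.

Ratio r(k) = 4*(2*k + 1)/(k + 1).
Gosper form: A/B · C(k+1)/C(k) with A=8*k + 4, B=k + 1, C=1.
Need (8*k + 4)·f(k+1) − (k)·f(k) = 1.
From deg A=1, deg B=1, deg C=0: d=-1.
Bound -1 < 0, so the key equation has no polynomial solution.

not Gosper-summable; s_k does not exist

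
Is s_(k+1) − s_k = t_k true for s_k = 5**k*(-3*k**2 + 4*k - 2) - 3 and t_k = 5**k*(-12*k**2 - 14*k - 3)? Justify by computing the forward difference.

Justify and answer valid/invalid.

s_(k+1) = 5**(k + 1)*(4*k - 3*(k + 1)**2 + 2) - 3
s_(k+1) − s_k = 5**k*(-12*k**2 - 14*k - 3)
(s_(k+1) − s_k) − t_k = 0

valid; difference matches t_k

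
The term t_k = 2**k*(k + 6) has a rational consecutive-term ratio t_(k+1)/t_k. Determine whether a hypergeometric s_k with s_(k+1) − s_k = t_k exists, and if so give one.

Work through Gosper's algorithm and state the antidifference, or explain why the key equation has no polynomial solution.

s_k = 2**k*(k + 4)

Compute t_(k+1)/t_k: get 2*(k + 7)/(k + 6).
Normal form (A,B,C) = (2, 1, k + 6).
Set up (2)·f(k+1) − (1)·f(k) − (k + 6) = 0.
From deg A=0, deg B=0, deg C=1: d=1.
Solving with deg f ≤ 1: f(k) = k + 4.
Certificate R = B(k−1)f/C = (k + 4)/(k + 6) gives s_k = 2**k*(k + 4).
s_(k+1) − s_k = 2**k*(k + 6) = t_k.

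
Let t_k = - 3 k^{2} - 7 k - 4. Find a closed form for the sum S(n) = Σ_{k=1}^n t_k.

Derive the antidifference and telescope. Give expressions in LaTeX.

S(n) = n \left(- n^{2} - 5 n - 8\right)

r(k) = (3*k**2 + 13*k + 14)/(3*k**2 + 7*k + 4) after simplifying.
Factor: A=1; B=1; C=k**2 + 7*k/3 + 4/3.
Set up (1)·f(k+1) − (1)·f(k) − (k**2 + 7*k/3 + 4/3) = 0.
Degrees (0,0,2) ⇒ d ≤ 3.
A polynomial solution: f(k) = k*(k + 1)**2/3.
R(k) = B(k−1)·f(k)/C(k) = k*(k + 1)/(3*k + 4); s_k = R·t_k = k*(-k**2 - 2*k - 1).
Check: Δs_k = -3*k**2 - 7*k - 4. ✓
Evaluate: s_(n+1) = -n**3 - 5*n**2 - 8*n - 4; subtract s_(1) = -4 ⇒ S(n) = n*(-n**2 - 5*n - 8).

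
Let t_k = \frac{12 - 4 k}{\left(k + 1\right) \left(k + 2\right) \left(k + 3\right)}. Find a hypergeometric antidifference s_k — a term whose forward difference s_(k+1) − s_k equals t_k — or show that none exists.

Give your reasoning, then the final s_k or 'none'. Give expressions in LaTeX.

s_k = \frac{2 k \left(k + 5\right)}{\left(k + 1\right) \left(k + 2\right)}

The ratio is (k - 2)*(k + 1)/((k - 3)*(k + 4)).
Take A(k)=k + 1, B(k)=k + 4, C(k)=k - 3.
Key eq: (k + 1)·f(k+1) = (k + 3)·f(k) + (k - 3).
Bound: deg f ≤ 2.
Solve for f: f(k) = -k*(k + 5)/2 (degree 2 ≤ 2).
R(k) = B(k−1)·f(k)/C(k) = -k*(k + 3)*(k + 5)/(2*(k - 3)); s_k = R·t_k = 2*k*(k + 5)/((k + 1)*(k + 2)).
s_(k+1) − s_k = 4*(3 - k)/(k**3 + 6*k**2 + 11*k + 6) = t_k.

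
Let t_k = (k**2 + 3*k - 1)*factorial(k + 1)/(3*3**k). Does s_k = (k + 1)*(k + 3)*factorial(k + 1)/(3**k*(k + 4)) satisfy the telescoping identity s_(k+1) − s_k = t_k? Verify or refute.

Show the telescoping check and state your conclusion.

Invalid: residual -(k**3 + 7*k**2 + 8*k - 13)*factorial(k + 1)/(3**k*(k + 4)*(k + 5)) ≠ 0.

s_(k+1) = (k + 2)*(k + 4)*factorial(k + 2)/(3*3**k*(k + 5))
s_(k+1) − s_k = (k**4 + 9*k**3 + 25*k**2 + 27*k + 19)*factorial(k + 1)/(3*3**k*(k + 4)*(k + 5))
(s_(k+1) − s_k) − t_k = -(k**3 + 7*k**2 + 8*k - 13)*factorial(k + 1)/(3**k*(k + 4)*(k + 5))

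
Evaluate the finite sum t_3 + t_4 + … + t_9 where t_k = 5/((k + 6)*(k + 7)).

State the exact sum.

Compute t_(k+1)/t_k: get (k + 6)/(k + 8).
A = k + 6, B = k + 8, C = 1.
Key eq: (k + 6)·f(k+1) = (k + 7)·f(k) + (1).
d = 1 from the (1,1,0) case.
Solve for f: f(k) = k/6 (degree 1 ≤ 1).
Get s_k = R·t_k = 5*k/(6*(k + 6)) with R(k) = B(k−1)f(k)/C(k) = k*(k + 7)/6.
s_(k+1) − s_k = 5/(k**2 + 13*k + 42) = t_k.
Σ_(k=3)^(9) t_k = s_(10) − s_(3) = 25/48 − (5/18) = 35/144.

Σ = 35/144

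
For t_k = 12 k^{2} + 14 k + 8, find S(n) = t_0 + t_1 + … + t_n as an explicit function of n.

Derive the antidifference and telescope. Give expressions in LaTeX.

S(n) = 4 n^{3} + 13 n^{2} + 17 n + 8

Step 1: r(k) = (6*k**2 + 19*k + 17)/(6*k**2 + 7*k + 4).
Normal form (A,B,C) = (1, 1, k**2 + 7*k/6 + 2/3).
Solve (1)·f(k+1) − (1)·f(k) = k**2 + 7*k/6 + 2/3.
From deg A=0, deg B=0, deg C=2: d=3.
A polynomial solution: f(k) = k*(4*k**2 + k + 3)/12.
Then R = B(k−1)f/C = k*(4*k**2 + k + 3)/(2*(6*k**2 + 7*k + 4)), so s_k = R(k)·t_k = k*(4*k**2 + k + 3).
Check: Δs_k = 12*k**2 + 14*k + 8. ✓
Σ_(k=0)^n t_k = s_(n+1) − s_(0) = (4*n**3 + 13*n**2 + 17*n + 8) − (0), i.e. 4*n**3 + 13*n**2 + 17*n + 8.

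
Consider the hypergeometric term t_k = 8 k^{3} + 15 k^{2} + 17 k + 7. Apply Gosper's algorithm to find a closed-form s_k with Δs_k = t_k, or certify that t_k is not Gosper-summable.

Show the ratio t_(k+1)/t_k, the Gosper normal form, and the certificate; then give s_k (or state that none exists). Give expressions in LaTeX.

r(k) = (8*k**3 + 39*k**2 + 71*k + 47)/(8*k**3 + 15*k**2 + 17*k + 7) after simplifying.
Gosper form: A/B · C(k+1)/C(k) with A=1, B=1, C=k**3 + 15*k**2/8 + 17*k/8 + 7/8.
Key eq: (1)·f(k+1) = (1)·f(k) + (k**3 + 15*k**2/8 + 17*k/8 + 7/8).
From deg A=0, deg B=0, deg C=3: d=4.
Solve for f: f(k) = k*(2*k**3 + k**2 + 3*k + 1)/8 (degree 4 ≤ 4).
So s_k = (B(k−1)f/C)·t_k = (k*(2*k**3 + k**2 + 3*k + 1)/(8*k**3 + 15*k**2 + 17*k + 7))·t_k = k*(2*k**3 + k**2 + 3*k + 1).
s_(k+1) − s_k = 8*k**3 + 15*k**2 + 17*k + 7 = t_k.

s_k = k \left(2 k^{3} + k^{2} + 3 k + 1\right)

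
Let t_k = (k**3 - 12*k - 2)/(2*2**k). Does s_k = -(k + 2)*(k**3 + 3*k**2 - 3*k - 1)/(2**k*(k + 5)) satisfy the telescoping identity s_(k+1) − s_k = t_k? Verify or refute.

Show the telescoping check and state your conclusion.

Invalid: residual 3*(-k**4 - 7*k**3 + 6*k**2 + 68*k + 12)/(2*2**k*(k**2 + 11*k + 30)) ≠ 0.

s_(k+1) = k*(-k**3 - 9*k**2 - 24*k - 18)/(2*2**k*(k + 6))
s_(k+1) − s_k = (k**5 + 8*k**4 - 3*k**3 - 116*k**2 - 178*k - 24)/(2*2**k*(k**2 + 11*k + 30))
(s_(k+1) − s_k) − t_k = 3*(-k**4 - 7*k**3 + 6*k**2 + 68*k + 12)/(2*2**k*(k**2 + 11*k + 30))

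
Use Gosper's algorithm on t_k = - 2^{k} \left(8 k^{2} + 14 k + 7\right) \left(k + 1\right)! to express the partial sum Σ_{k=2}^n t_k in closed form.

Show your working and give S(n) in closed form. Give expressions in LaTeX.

S(n) = - 8 \cdot 2^{n} n \left(n + 2\right)! - 2 \cdot 2^{n} \left(n + 2\right)! + 120

Step 1: r(k) = 2*(8*k**3 + 46*k**2 + 89*k + 58)/(8*k**2 + 14*k + 7).
A = 2*k + 4, B = 1, C = k**2 + 7*k/4 + 7/8.
Key eq: (2*k + 4)·f(k+1) = (1)·f(k) + (k**2 + 7*k/4 + 7/8).
d = 1 from the (1,0,2) case.
Solving with deg f ≤ 1: f(k) = (4*k - 3)/8.
Certificate R = B(k−1)f/C = (4*k - 3)/(8*k**2 + 14*k + 7) gives s_k = -2**k*(4*k - 3)*factorial(k + 1).
Check: Δs_k = -2**k*(8*k**2 + 14*k + 7)*factorial(k + 1). ✓
Telescope: S(n) = s_(n+1) − s_(2) = -2**(n + 1)*(4*n + 1)*factorial(n + 2) − (-120) = -8*2**n*n*factorial(n + 2) - 2*2**n*factorial(n + 2) + 120.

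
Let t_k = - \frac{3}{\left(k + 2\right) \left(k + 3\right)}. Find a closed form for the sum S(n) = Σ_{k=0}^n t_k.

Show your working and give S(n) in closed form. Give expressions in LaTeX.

t_(k+1)/t_k = (k + 2)/(k + 4).
Factor: A=k + 2; B=k + 4; C=1.
Key eq: (k + 2)·f(k+1) = (k + 3)·f(k) + (1).
d = 1 from the (1,1,0) case.
Solve for f: f(k) = k/2 (degree 1 ≤ 1).
So s_k = (B(k−1)f/C)·t_k = (k*(k + 3)/2)·t_k = -3*k/(2*k + 4).
Check: Δs_k = -3/(k**2 + 5*k + 6). ✓
Σ_(k=0)^n t_k = s_(n+1) − s_(0) = (3*(-n - 1)/(2*(n + 3))) − (0), i.e. 3*(-n - 1)/(2*(n + 3)).

S(n) = \frac{3 \left(- n - 1\right)}{2 \left(n + 3\right)}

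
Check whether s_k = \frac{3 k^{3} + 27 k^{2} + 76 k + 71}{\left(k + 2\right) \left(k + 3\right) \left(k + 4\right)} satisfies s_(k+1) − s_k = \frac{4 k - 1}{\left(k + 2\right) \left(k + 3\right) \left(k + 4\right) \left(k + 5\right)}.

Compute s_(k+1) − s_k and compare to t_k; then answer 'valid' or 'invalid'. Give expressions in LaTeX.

valid; difference matches t_k

s_(k+1) = (76*k + 3*(k + 1)**3 + 27*(k + 1)**2 + 147)/((k + 3)*(k + 4)*(k + 5))
s_(k+1) − s_k = (4*k - 1)/(k**4 + 14*k**3 + 71*k**2 + 154*k + 120)
(s_(k+1) − s_k) − t_k = 0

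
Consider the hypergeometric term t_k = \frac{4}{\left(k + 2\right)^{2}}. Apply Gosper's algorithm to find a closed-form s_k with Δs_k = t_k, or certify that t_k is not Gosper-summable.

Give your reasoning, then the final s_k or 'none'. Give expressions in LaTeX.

Step 1: r(k) = (k + 2)**2/(k + 3)**2.
A = k**2 + 4*k + 4, B = k**2 + 6*k + 9, C = 1.
Key eq: (k**2 + 4*k + 4)·f(k+1) = (k**2 + 4*k + 4)·f(k) + (1).
Bound: deg f ≤ 0.
Put f(k) = c0: A·f(k+1) − B(k−1)·f(k) − C = -1; need -1 = 0 — inconsistent ⇒ no f, not summable.

not Gosper-summable; s_k does not exist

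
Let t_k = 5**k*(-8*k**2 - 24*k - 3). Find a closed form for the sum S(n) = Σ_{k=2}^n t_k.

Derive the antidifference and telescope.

The ratio is 5*(8*k**2 + 40*k + 35)/(8*k**2 + 24*k + 3).
Gosper form: A/B · C(k+1)/C(k) with A=5, B=1, C=k**2 + 3*k + 3/8.
Solve (5)·f(k+1) − (1)·f(k) = k**2 + 3*k + 3/8.
From deg A=0, deg B=0, deg C=2: d=2.
Solving with deg f ≤ 2: f(k) = (k - 1)*(2*k + 3)/8.
Get s_k = R·t_k = 5**k*(-2*k**2 - k + 3) with R(k) = B(k−1)f(k)/C(k) = (k - 1)*(2*k + 3)/(8*k**2 + 24*k + 3).
Check: Δs_k = 5**k*(-8*k**2 - 24*k - 3). ✓
s_(n+1) = 5**(n + 1)*n*(-2*n - 5) and s_(2) = -175, so S(n) = -10*5**n*n**2 - 25*5**n*n + 175.

S(n) = -10*5**n*n**2 - 25*5**n*n + 175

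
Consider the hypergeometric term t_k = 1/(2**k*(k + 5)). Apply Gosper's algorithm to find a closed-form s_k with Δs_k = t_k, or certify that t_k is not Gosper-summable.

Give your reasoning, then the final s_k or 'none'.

no hypergeometric antidifference exists

The ratio is (k + 5)/(2*(k + 6)).
So A=k/2 + 5/2 and B=k + 6, with C=1.
f must satisfy (k/2 + 5/2)·f(k+1) − (k + 5)·f(k) = 1.
From deg A=1, deg B=1, deg C=0: d=-1.
deg f ≤ -1 is impossible — no certificate.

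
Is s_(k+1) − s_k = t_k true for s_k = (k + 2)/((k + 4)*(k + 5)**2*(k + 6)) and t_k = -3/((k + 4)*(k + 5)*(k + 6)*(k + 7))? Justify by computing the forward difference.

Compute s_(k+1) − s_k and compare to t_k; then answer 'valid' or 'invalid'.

Invalid: residual 6*(2*k + 11)/(k**6 + 33*k**5 + 451*k**4 + 3267*k**3 + 13228*k**2 + 28380*k + 25200) ≠ 0.

s_(k+1) = (k + 3)/((k + 5)*(k + 6)**2*(k + 7))
s_(k+1) − s_k = (-(k + 2)*(k + 6)*(k + 7) + (k + 3)*(k + 4)*(k + 5))/((k + 4)*(k + 5)**2*(k + 6)**2*(k + 7))
(s_(k+1) − s_k) − t_k = 6*(2*k + 11)/(k**6 + 33*k**5 + 451*k**4 + 3267*k**3 + 13228*k**2 + 28380*k + 25200)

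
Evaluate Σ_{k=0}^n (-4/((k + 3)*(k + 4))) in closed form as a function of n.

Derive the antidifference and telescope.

Compute t_(k+1)/t_k: get (k + 3)/(k + 5).
Gosper form: A/B · C(k+1)/C(k) with A=k + 3, B=k + 5, C=1.
Solve (k + 3)·f(k+1) − (k + 4)·f(k) = 1.
Bound: deg f ≤ 1.
A polynomial solution: f(k) = k/3.
So s_k = (B(k−1)f/C)·t_k = (k*(k + 4)/3)·t_k = -4*k/(3*k + 9).
Δs = -4/(k**2 + 7*k + 12), as required.
Σ_(k=0)^n t_k = s_(n+1) − s_(0) = (4*(-n - 1)/(3*(n + 4))) − (0), i.e. 4*(-n - 1)/(3*(n + 4)).

S(n) = 4*(-n - 1)/(3*(n + 4))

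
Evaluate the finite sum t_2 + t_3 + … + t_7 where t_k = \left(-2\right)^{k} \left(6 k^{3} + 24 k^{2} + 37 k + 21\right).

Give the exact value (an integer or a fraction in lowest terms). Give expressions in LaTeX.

Σ = -333924

t_(k+1)/t_k = 2*(-6*k**3 - 42*k**2 - 103*k - 88)/(6*k**3 + 24*k**2 + 37*k + 21).
A = -2, B = 1, C = k**3 + 4*k**2 + 37*k/6 + 7/2.
Solve (-2)·f(k+1) − (1)·f(k) = k**3 + 4*k**2 + 37*k/6 + 7/2.
deg f ≤ 3 (via 0,0,3).
Match coefficients ⇒ f(k) = -(k + 1)*(2*k**2 + 2*k + 1)/6.
R(k) = B(k−1)·f(k)/C(k) = -(k + 1)*(2*k**2 + 2*k + 1)/(6*k**3 + 24*k**2 + 37*k + 21); s_k = R·t_k = (-2)**k*(-2*k**3 - 4*k**2 - 3*k - 1).
s_(k+1) − s_k = (-2)**k*(6*k**3 + 24*k**2 + 37*k + 21) = t_k.
Evaluate s at k=8 and k=2: -334080 and -156; difference -333924.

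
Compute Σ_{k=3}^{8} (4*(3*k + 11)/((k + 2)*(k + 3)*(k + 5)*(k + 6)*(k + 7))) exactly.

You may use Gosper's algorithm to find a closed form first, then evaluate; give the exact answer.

Step 1: r(k) = (k + 2)*(k + 5)*(3*k + 14)/((k + 4)*(k + 8)*(3*k + 11)).
A = k + 2, B = k + 8, C = k**2 + 23*k/3 + 44/3.
Solve (k + 2)·f(k+1) − (k + 7)·f(k) = k**2 + 23*k/3 + 44/3.
d = 5 from the (1,1,2) case.
A polynomial solution: f(k) = k*(k + 3)*(k + 4)*(k**2 + 13*k + 52)/180.
Then R = B(k−1)f/C = k*(k + 3)*(k + 7)*(k**2 + 13*k + 52)/(60*(3*k + 11)), so s_k = R(k)·t_k = k*(k**2 + 13*k + 52)/(15*(k**3 + 13*k**2 + 52*k + 60)).
Verify: 4*(3*k + 11)/(k**5 + 23*k**4 + 203*k**3 + 853*k**2 + 1692*k + 1260) matches t_k.
Evaluate s at k=9 and k=3: 5/77 and 1/18; difference 13/1386.

Σ = 13/1386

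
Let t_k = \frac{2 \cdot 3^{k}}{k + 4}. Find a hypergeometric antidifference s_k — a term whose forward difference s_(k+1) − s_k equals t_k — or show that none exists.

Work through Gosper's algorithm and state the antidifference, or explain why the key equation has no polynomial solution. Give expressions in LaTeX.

no hypergeometric antidifference exists

The ratio is 3*(k + 4)/(k + 5).
Take A(k)=3*k + 12, B(k)=k + 5, C(k)=1.
Key eq: (3*k + 12)·f(k+1) = (k + 4)·f(k) + (1).
Bound: deg f ≤ -1.
deg f ≤ -1 is impossible — no certificate.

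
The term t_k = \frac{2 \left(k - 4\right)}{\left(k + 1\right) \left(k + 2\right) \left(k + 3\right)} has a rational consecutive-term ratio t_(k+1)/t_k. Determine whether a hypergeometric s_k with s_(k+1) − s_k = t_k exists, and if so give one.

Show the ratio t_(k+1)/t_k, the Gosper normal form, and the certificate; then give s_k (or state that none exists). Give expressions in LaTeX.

Ratio r(k) = (k - 3)*(k + 1)/((k - 4)*(k + 4)).
Factor: A=k + 1; B=k + 4; C=k - 4.
Set up (k + 1)·f(k+1) − (k + 3)·f(k) − (k - 4) = 0.
From deg A=1, deg B=1, deg C=1: d=2.
A polynomial solution: f(k) = -k*(3*k + 13)/4.
So s_k = (B(k−1)f/C)·t_k = (-k*(k + 3)*(3*k + 13)/(4*(k - 4)))·t_k = k*(-3*k - 13)/(2*(k + 1)*(k + 2)).
Verify: 2*(k - 4)/(k**3 + 6*k**2 + 11*k + 6) matches t_k.

s_k = \frac{k \left(- 3 k - 13\right)}{2 \left(k + 1\right) \left(k + 2\right)}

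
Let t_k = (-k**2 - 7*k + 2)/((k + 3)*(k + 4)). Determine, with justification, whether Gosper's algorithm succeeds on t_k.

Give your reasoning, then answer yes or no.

t_(k+1)/t_k = (k + 3)*(7*k + (k + 1)**2 + 5)/((k + 5)*(k**2 + 7*k - 2)).
Gosper form: A/B · C(k+1)/C(k) with A=k + 3, B=k + 5, C=k**2 + 7*k - 2.
Key eq: (k + 3)·f(k+1) = (k + 4)·f(k) + (k**2 + 7*k - 2).
Degrees (1,1,2) ⇒ d ≤ 2.
A polynomial solution: f(k) = k*(3*k - 5)/3.
Get s_k = R·t_k = k*(5 - 3*k)/(3*(k + 3)) with R(k) = B(k−1)f(k)/C(k) = k*(k + 4)*(3*k - 5)/(3*(k**2 + 7*k - 2)).
Δs = (-k**2 - 7*k + 2)/(k**2 + 7*k + 12), as required.

Yes. s_k = k*(5 - 3*k)/(3*(k + 3)).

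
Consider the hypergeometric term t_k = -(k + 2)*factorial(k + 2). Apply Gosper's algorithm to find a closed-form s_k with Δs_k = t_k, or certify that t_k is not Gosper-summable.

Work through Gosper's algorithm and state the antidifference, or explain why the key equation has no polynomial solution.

Compute t_(k+1)/t_k: get (k + 3)**2/(k + 2).
So A=k + 3 and B=1, with C=k + 2.
Set up (k + 3)·f(k+1) − (1)·f(k) − (k + 2) = 0.
deg f ≤ 0 (via 1,0,1).
A polynomial solution: f(k) = 1.
Certificate R = B(k−1)f/C = 1/(k + 2) gives s_k = -factorial(k + 2).
Verify: -(k + 2)*factorial(k + 2) matches t_k.

s_k = -factorial(k + 2)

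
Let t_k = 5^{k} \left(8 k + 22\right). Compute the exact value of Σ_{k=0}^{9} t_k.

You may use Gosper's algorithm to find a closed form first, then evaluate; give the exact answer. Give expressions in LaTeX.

Σ = 224609372

r(k) = 5*(4*k + 15)/(4*k + 11) after simplifying.
Factor: A=5; B=1; C=k + 11/4.
Key eq: (5)·f(k+1) = (1)·f(k) + (k + 11/4).
d = 1 from the (0,0,1) case.
Solve for f: f(k) = (2*k + 3)/8 (degree 1 ≤ 1).
So s_k = (B(k−1)f/C)·t_k = ((2*k + 3)/(2*(4*k + 11)))·t_k = 5**k*(2*k + 3).
Check: Δs_k = 5**k*(8*k + 22). ✓
Σ_(k=0)^(9) t_k = s_(10) − s_(0) = 224609375 − (3) = 224609372.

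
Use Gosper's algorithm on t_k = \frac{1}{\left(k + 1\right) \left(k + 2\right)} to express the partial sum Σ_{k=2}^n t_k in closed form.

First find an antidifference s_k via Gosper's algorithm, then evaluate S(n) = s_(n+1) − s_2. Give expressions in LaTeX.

S(n) = \frac{n - 1}{3 \left(n + 2\right)}

r(k) = (k + 1)/(k + 3) after simplifying.
Take A(k)=k + 1, B(k)=k + 3, C(k)=1.
Set up (k + 1)·f(k+1) − (k + 2)·f(k) − (1) = 0.
d = 1 from the (1,1,0) case.
Solve for f: f(k) = k (degree 1 ≤ 1).
Then R = B(k−1)f/C = k*(k + 2), so s_k = R(k)·t_k = k/(k + 1).
Check: Δs_k = 1/(k**2 + 3*k + 2). ✓
Evaluate: s_(n+1) = (n + 1)/(n + 2); subtract s_(2) = 2/3 ⇒ S(n) = (n - 1)/(3*(n + 2)).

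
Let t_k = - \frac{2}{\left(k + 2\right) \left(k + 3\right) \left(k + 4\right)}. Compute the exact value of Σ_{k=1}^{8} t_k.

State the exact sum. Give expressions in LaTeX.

Step 1: r(k) = (k + 2)/(k + 5).
Factor: A=k + 2; B=k + 5; C=1.
Set up (k + 2)·f(k+1) − (k + 4)·f(k) − (1) = 0.
Degrees (1,1,0) ⇒ d ≤ 2.
A polynomial solution: f(k) = k*(k + 5)/12.
So s_k = (B(k−1)f/C)·t_k = (k*(k + 4)*(k + 5)/12)·t_k = k*(-k - 5)/(6*(k + 2)*(k + 3)).
Check: Δs_k = -2/(k**3 + 9*k**2 + 26*k + 24). ✓
Sum = s_(9) − s_(1); s_(9) = -7/44, s_(1) = -1/12 ⇒ -5/66.

Σ = -5/66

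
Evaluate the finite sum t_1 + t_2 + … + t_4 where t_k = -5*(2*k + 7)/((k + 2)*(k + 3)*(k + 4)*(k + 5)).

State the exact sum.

Σ = -16/63

t_(k+1)/t_k = (k + 2)*(2*k + 9)/((k + 6)*(2*k + 7)).
Take A(k)=k + 2, B(k)=k + 6, C(k)=k + 7/2.
f must satisfy (k + 2)·f(k+1) − (k + 5)·f(k) = k + 7/2.
deg f ≤ 3 (via 1,1,1).
A polynomial solution: f(k) = k*(k + 3)*(k + 6)/16.
Certificate R = B(k−1)f/C = k*(k + 3)*(k + 5)*(k + 6)/(8*(2*k + 7)) gives s_k = 5*k*(-k - 6)/(8*(k**2 + 6*k + 8)).
s_(k+1) − s_k = 5*(-2*k - 7)/(k**4 + 14*k**3 + 71*k**2 + 154*k + 120) = t_k.
Σ_(k=1)^(4) t_k = s_(5) − s_(1) = -275/504 − (-7/24) = -16/63.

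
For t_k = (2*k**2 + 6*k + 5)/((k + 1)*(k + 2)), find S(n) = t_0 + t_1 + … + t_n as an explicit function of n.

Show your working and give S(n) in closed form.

Step 1: r(k) = (k + 1)*(6*k + 2*(k + 1)**2 + 11)/((k + 3)*(2*k**2 + 6*k + 5)).
Normal form (A,B,C) = (k + 1, k + 3, k**2 + 3*k + 5/2).
Solve (k + 1)·f(k+1) − (k + 2)·f(k) = k**2 + 3*k + 5/2.
From deg A=1, deg B=1, deg C=2: d=2.
Match coefficients ⇒ f(k) = k*(2*k + 3)/2.
Get s_k = R·t_k = k*(2*k + 3)/(k + 1) with R(k) = B(k−1)f(k)/C(k) = k*(k + 2)*(2*k + 3)/(2*k**2 + 6*k + 5).
s_(k+1) − s_k = (2*k**2 + 6*k + 5)/(k**2 + 3*k + 2) = t_k.
s_(n+1) = (2*n**2 + 7*n + 5)/(n + 2) and s_(0) = 0, so S(n) = (2*n**2 + 7*n + 5)/(n + 2).

S(n) = (2*n**2 + 7*n + 5)/(n + 2)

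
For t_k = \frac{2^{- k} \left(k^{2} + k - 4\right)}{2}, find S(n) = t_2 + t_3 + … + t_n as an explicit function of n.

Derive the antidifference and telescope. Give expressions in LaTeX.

S(n) = 2^{- n - 1} \left(5 \cdot 2^{n} - n^{2} - 5 n - 4\right)

Step 1: r(k) = (k + (k + 1)**2 - 3)/(2*(k**2 + k - 4)).
Gosper form: A/B · C(k+1)/C(k) with A=1/2, B=1, C=k**2 + k - 4.
Solve (1/2)·f(k+1) − (1)·f(k) = k**2 + k - 4.
deg f ≤ 2 (via 0,0,2).
Solving with deg f ≤ 2: f(k) = -2*k*(k + 3).
Certificate R = B(k−1)f/C = -2*k*(k + 3)/(k**2 + k - 4) gives s_k = k*(-k - 3)/2**k.
Verify: (k**2 + k - 4)/(2*2**k) matches t_k.
Evaluate: s_(n+1) = 2**(-n - 1)*(-n**2 - 5*n - 4); subtract s_(2) = -5/2 ⇒ S(n) = 2**(-n - 1)*(5*2**n - n**2 - 5*n - 4).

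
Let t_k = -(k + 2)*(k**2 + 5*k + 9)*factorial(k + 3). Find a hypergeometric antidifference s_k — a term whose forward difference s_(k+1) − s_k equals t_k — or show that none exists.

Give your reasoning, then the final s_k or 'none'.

s_k = -(k**2 + 2*k + 2)*factorial(k + 3)

Ratio r(k) = (k + 3)*(k + 4)*(5*k + (k + 1)**2 + 14)/((k + 2)*(k**2 + 5*k + 9)).
So A=k + 4 and B=1, with C=k**3 + 7*k**2 + 19*k + 18.
Need (k + 4)·f(k+1) − (1)·f(k) = k**3 + 7*k**2 + 19*k + 18.
From deg A=1, deg B=0, deg C=3: d=2.
Match coefficients ⇒ f(k) = k**2 + 2*k + 2.
So s_k = (B(k−1)f/C)·t_k = ((k**2 + 2*k + 2)/((k + 2)*(k**2 + 5*k + 9)))·t_k = -(k**2 + 2*k + 2)*factorial(k + 3).
Δs = -(k + 2)*(k**2 + 5*k + 9)*factorial(k + 3), as required.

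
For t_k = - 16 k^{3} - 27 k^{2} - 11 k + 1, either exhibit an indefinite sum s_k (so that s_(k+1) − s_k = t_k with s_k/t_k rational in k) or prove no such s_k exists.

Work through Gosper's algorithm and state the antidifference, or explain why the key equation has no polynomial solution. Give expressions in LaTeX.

t_(k+1)/t_k = (16*k**3 + 75*k**2 + 113*k + 53)/(16*k**3 + 27*k**2 + 11*k - 1).
A = 1, B = 1, C = k**3 + 27*k**2/16 + 11*k/16 - 1/16.
Key eq: (1)·f(k+1) = (1)·f(k) + (k**3 + 27*k**2/16 + 11*k/16 - 1/16).
Degrees (0,0,3) ⇒ d ≤ 4.
Solving with deg f ≤ 4: f(k) = k*(4*k**3 + k**2 - 4*k - 2)/16.
R(k) = B(k−1)·f(k)/C(k) = k*(4*k**3 + k**2 - 4*k - 2)/(16*k**3 + 27*k**2 + 11*k - 1); s_k = R·t_k = k*(-4*k**3 - k**2 + 4*k + 2).
Δs = -16*k**3 - 27*k**2 - 11*k + 1, as required.

s_k = k \left(- 4 k^{3} - k^{2} + 4 k + 2\right)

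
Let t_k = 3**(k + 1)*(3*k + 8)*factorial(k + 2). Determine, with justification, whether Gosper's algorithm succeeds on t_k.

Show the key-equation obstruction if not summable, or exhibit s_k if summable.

Yes. s_k = 3**(k + 1)*factorial(k + 2).

r(k) = 3*(k + 3)*(3*k + 11)/(3*k + 8) after simplifying.
Gosper form: A/B · C(k+1)/C(k) with A=3*k + 9, B=1, C=k + 8/3.
Solve (3*k + 9)·f(k+1) − (1)·f(k) = k + 8/3.
Bound: deg f ≤ 0.
Coefficient equations give f(k) = 1/3.
So s_k = (B(k−1)f/C)·t_k = (1/(3*k + 8))·t_k = 3**(k + 1)*factorial(k + 2).
Check: Δs_k = 3**(k + 1)*(3*k + 8)*factorial(k + 2). ✓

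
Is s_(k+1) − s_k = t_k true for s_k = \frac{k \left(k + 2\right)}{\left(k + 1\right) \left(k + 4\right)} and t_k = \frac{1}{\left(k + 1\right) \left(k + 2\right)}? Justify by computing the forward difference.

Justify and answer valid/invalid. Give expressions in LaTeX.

s_(k+1) = (k + 1)*(k + 3)/((k + 2)*(k + 5))
s_(k+1) − s_k = (3*k**2 + 11*k + 12)/(k**4 + 12*k**3 + 49*k**2 + 78*k + 40)
(s_(k+1) − s_k) − t_k = 2*(k**2 + k - 4)/(k**4 + 12*k**3 + 49*k**2 + 78*k + 40)

Invalid: residual \frac{2 \left(k^{2} + k - 4\right)}{k^{4} + 12 k^{3} + 49 k^{2} + 78 k + 40} ≠ 0.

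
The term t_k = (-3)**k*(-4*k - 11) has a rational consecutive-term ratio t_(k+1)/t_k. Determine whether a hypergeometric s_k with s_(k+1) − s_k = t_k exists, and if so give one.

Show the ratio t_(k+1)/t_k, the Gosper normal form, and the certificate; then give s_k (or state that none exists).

s_k = (-3)**k*(k + 2)

t_(k+1)/t_k = 3*(-4*k - 15)/(4*k + 11).
Gosper form: A/B · C(k+1)/C(k) with A=-3, B=1, C=k + 11/4.
Solve (-3)·f(k+1) − (1)·f(k) = k + 11/4.
deg f ≤ 1 (via 0,0,1).
Solve for f: f(k) = -(k + 2)/4 (degree 1 ≤ 1).
Get s_k = R·t_k = (-3)**k*(k + 2) with R(k) = B(k−1)f(k)/C(k) = -(k + 2)/(4*k + 11).
s_(k+1) − s_k = (-3)**k*(-4*k - 11) = t_k.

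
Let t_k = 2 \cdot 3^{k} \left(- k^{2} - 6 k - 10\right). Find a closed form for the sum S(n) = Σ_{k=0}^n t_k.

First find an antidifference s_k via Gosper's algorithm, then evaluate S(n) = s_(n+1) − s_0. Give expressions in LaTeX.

Ratio r(k) = 3*(k**2 + 8*k + 17)/(k**2 + 6*k + 10).
Factor: A=3; B=1; C=k**2 + 6*k + 10.
Solve (3)·f(k+1) − (1)·f(k) = k**2 + 6*k + 10.
deg f ≤ 2 (via 0,0,2).
Solve for f: f(k) = (k**2 + 3*k + 4)/2 (degree 2 ≤ 2).
Then R = B(k−1)f/C = (k**2 + 3*k + 4)/(2*(k**2 + 6*k + 10)), so s_k = R(k)·t_k = 3**k*(-k**2 - 3*k - 4).
Check: Δs_k = 2*3**k*(-k**2 - 6*k - 10). ✓
s_(n+1) = 3**(n + 1)*(-n**2 - 5*n - 8) and s_(0) = -4, so S(n) = -3*3**n*n**2 - 15*3**n*n - 24*3**n + 4.

S(n) = - 3 \cdot 3^{n} n^{2} - 15 \cdot 3^{n} n - 24 \cdot 3^{n} + 4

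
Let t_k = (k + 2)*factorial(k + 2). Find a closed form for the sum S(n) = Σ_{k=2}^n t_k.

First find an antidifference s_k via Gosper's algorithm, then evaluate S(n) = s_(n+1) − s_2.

Compute t_(k+1)/t_k: get (k + 3)**2/(k + 2).
Take A(k)=k + 3, B(k)=1, C(k)=k + 2.
Key eq: (k + 3)·f(k+1) = (1)·f(k) + (k + 2).
deg f ≤ 0 (via 1,0,1).
Coefficient equations give f(k) = 1.
Certificate R = B(k−1)f/C = 1/(k + 2) gives s_k = factorial(k + 2).
Check: Δs_k = (k + 2)*factorial(k + 2). ✓
Telescope: S(n) = s_(n+1) − s_(2) = factorial(n + 3) − (24) = factorial(n + 3) - 24.

S(n) = factorial(n + 3) - 24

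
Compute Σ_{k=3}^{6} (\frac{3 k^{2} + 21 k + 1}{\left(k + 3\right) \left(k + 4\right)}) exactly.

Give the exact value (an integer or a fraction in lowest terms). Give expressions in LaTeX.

Σ = 29/3

Step 1: r(k) = (k + 3)*(21*k + 3*(k + 1)**2 + 22)/((k + 5)*(3*k**2 + 21*k + 1)).
A = k + 3, B = k + 5, C = k**2 + 7*k + 1/3.
Key eq: (k + 3)·f(k+1) = (k + 4)·f(k) + (k**2 + 7*k + 1/3).
From deg A=1, deg B=1, deg C=2: d=2.
Solve for f: f(k) = k*(9*k - 8)/9 (degree 2 ≤ 2).
Then R = B(k−1)f/C = k*(k + 4)*(9*k - 8)/(3*(3*k**2 + 21*k + 1)), so s_k = R(k)·t_k = k*(9*k - 8)/(3*(k + 3)).
Δs = (3*k**2 + 21*k + 1)/(k**2 + 7*k + 12), as required.
Telescoping: Σ = s_(7) − s_(3) = 77/6 − (19/6) = 29/3.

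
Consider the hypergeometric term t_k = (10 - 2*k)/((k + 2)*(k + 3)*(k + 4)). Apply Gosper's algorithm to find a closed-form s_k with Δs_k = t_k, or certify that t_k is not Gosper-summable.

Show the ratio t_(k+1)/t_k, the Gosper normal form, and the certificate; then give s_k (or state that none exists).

s_k = k*(k + 9)/(2*(k + 2)*(k + 3))

t_(k+1)/t_k = (k - 4)*(k + 2)/((k - 5)*(k + 5)).
A = k + 2, B = k + 5, C = k - 5.
Key eq: (k + 2)·f(k+1) = (k + 4)·f(k) + (k - 5).
Bound: deg f ≤ 2.
A polynomial solution: f(k) = -k*(k + 9)/4.
Get s_k = R·t_k = k*(k + 9)/(2*(k + 2)*(k + 3)) with R(k) = B(k−1)f(k)/C(k) = -k*(k + 4)*(k + 9)/(4*(k - 5)).
s_(k+1) − s_k = 2*(5 - k)/(k**3 + 9*k**2 + 26*k + 24) = t_k.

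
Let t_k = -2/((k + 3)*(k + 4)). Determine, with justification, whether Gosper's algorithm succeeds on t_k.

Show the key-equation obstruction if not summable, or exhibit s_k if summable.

The ratio is (k + 3)/(k + 5).
A = k + 3, B = k + 5, C = 1.
Solve (k + 3)·f(k+1) − (k + 4)·f(k) = 1.
d = 1 from the (1,1,0) case.
Solve for f: f(k) = k/3 (degree 1 ≤ 1).
Then R = B(k−1)f/C = k*(k + 4)/3, so s_k = R(k)·t_k = -2*k/(3*k + 9).
Δs = -2/(k**2 + 7*k + 12), as required.

Yes. s_k = -2*k/(3*k + 9).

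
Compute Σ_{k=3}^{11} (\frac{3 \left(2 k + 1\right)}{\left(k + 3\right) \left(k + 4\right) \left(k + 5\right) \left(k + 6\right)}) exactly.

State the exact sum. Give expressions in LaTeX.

The ratio is (k + 3)*(2*k + 3)/((k + 7)*(2*k + 1)).
So A=k + 3 and B=k + 7, with C=k + 1/2.
Key eq: (k + 3)·f(k+1) = (k + 6)·f(k) + (k + 1/2).
Degrees (1,1,1) ⇒ d ≤ 3.
Coefficient equations give f(k) = k*(k**2 + 12*k + 2)/90.
Get s_k = R·t_k = k*(k**2 + 12*k + 2)/(15*(k + 3)*(k + 4)*(k + 5)) with R(k) = B(k−1)f(k)/C(k) = k*(k + 6)*(k**2 + 12*k + 2)/(45*(2*k + 1)).
Δs = 3*(2*k + 1)/(k**4 + 18*k**3 + 119*k**2 + 342*k + 360), as required.
Evaluate s at k=12 and k=3: 29/510 and 47/1680; difference 55/1904.

Σ = 55/1904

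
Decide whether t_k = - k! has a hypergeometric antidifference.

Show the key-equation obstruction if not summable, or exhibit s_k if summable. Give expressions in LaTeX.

No — negative degree bound, so no certificate f.

r(k) = k + 1 after simplifying.
Take A(k)=k + 1, B(k)=1, C(k)=1.
Set up (k + 1)·f(k+1) − (1)·f(k) − (1) = 0.
From deg A=1, deg B=0, deg C=0: d=-1.
Negative degree bound (-1): no f exists, t_k not Gosper-summable.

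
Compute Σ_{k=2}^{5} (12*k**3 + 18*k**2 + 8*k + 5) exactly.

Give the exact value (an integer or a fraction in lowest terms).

Σ = 3792

Compute t_(k+1)/t_k: get (12*k**3 + 54*k**2 + 80*k + 43)/(12*k**3 + 18*k**2 + 8*k + 5).
A = 1, B = 1, C = k**3 + 3*k**2/2 + 2*k/3 + 5/12.
f must satisfy (1)·f(k+1) − (1)·f(k) = k**3 + 3*k**2/2 + 2*k/3 + 5/12.
Bound: deg f ≤ 4.
A polynomial solution: f(k) = k*(3*k**3 - 2*k + 4)/12.
Get s_k = R·t_k = k*(3*k**3 - 2*k + 4) with R(k) = B(k−1)f(k)/C(k) = k*(3*k**3 - 2*k + 4)/(12*k**3 + 18*k**2 + 8*k + 5).
s_(k+1) − s_k = 12*k**3 + 18*k**2 + 8*k + 5 = t_k.
Sum = s_(6) − s_(2); s_(6) = 3840, s_(2) = 48 ⇒ 3792.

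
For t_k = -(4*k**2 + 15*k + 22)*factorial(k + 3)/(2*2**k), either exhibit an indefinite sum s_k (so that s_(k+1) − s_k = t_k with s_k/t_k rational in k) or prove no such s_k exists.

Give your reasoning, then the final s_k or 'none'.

s_k = -(4*k + 3)*factorial(k + 3)/2**k

t_(k+1)/t_k = (k + 4)*(15*k + 4*(k + 1)**2 + 37)/(2*(4*k**2 + 15*k + 22)).
A = k/2 + 2, B = 1, C = k**2 + 15*k/4 + 11/2.
Set up (k/2 + 2)·f(k+1) − (1)·f(k) − (k**2 + 15*k/4 + 11/2) = 0.
Bound: deg f ≤ 1.
Coefficient equations give f(k) = (4*k + 3)/2.
R(k) = B(k−1)·f(k)/C(k) = 2*(4*k + 3)/(4*k**2 + 15*k + 22); s_k = R·t_k = -(4*k + 3)*factorial(k + 3)/2**k.
Check: Δs_k = -(4*k**2 + 15*k + 22)*factorial(k + 3)/(2*2**k). ✓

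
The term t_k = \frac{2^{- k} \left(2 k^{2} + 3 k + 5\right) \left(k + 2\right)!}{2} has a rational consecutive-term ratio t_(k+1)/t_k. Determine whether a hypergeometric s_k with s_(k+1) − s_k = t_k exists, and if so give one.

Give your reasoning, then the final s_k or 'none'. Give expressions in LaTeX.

r(k) = (k + 3)*(3*k + 2*(k + 1)**2 + 8)/(2*(2*k**2 + 3*k + 5)) after simplifying.
A = k/2 + 3/2, B = 1, C = k**2 + 3*k/2 + 5/2.
f must satisfy (k/2 + 3/2)·f(k+1) − (1)·f(k) = k**2 + 3*k/2 + 5/2.
From deg A=1, deg B=0, deg C=2: d=1.
Match coefficients ⇒ f(k) = 2*k - 1.
So s_k = (B(k−1)f/C)·t_k = (2*(2*k - 1)/(2*k**2 + 3*k + 5))·t_k = (2*k - 1)*factorial(k + 2)/2**k.
s_(k+1) − s_k = (2*k**2 + 3*k + 5)*factorial(k + 2)/(2*2**k) = t_k.

s_k = 2^{- k} \left(2 k - 1\right) \left(k + 2\right)!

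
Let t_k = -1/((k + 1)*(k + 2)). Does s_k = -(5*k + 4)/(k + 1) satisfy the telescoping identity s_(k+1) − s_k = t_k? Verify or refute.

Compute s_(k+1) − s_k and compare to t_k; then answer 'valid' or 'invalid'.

s_(k+1) = (-5*k - 9)/(k + 2)
s_(k+1) − s_k = -1/(k**2 + 3*k + 2)
(s_(k+1) − s_k) − t_k = 0

valid (s_(k+1) − s_k reduces to t_k)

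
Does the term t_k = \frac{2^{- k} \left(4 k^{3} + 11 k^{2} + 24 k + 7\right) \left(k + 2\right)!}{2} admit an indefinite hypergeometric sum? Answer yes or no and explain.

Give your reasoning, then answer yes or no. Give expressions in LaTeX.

Yes. s_k = 2^{- k} \left(4 k^{2} - k - 2\right) \left(k + 2\right)!.

t_(k+1)/t_k = (4*k**4 + 35*k**3 + 127*k**2 + 220*k + 138)/(2*(4*k**3 + 11*k**2 + 24*k + 7)).
Take A(k)=k/2 + 3/2, B(k)=1, C(k)=k**3 + 11*k**2/4 + 6*k + 7/4.
Key eq: (k/2 + 3/2)·f(k+1) = (1)·f(k) + (k**3 + 11*k**2/4 + 6*k + 7/4).
Degrees (1,0,3) ⇒ d ≤ 2.
A polynomial solution: f(k) = (4*k**2 - k - 2)/2.
R(k) = B(k−1)·f(k)/C(k) = 2*(4*k**2 - k - 2)/(4*k**3 + 11*k**2 + 24*k + 7); s_k = R·t_k = (4*k**2 - k - 2)*factorial(k + 2)/2**k.
Check: Δs_k = (4*k**3 + 11*k**2 + 24*k + 7)*factorial(k + 2)/(2*2**k). ✓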